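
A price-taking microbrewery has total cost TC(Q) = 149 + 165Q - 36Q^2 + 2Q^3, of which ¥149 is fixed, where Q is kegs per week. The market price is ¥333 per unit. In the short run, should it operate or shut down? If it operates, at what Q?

Strip out fixed cost: VC = 165Q - 36Q^2 + 2Q^3. Then AVC = 165 - 36Q + 2Q^2 and MC = 165 - 72Q + 6Q^2.
AVC hits its minimum where MC = AVC, at Q = 9, giving min AVC = 165 - 36·9 + 2·9^2 = ¥3.
P = ¥333 exceeds min AVC = ¥3, so the firm stays open.
P = MC gives -168 - 72Q + 6Q^2 = 0, with roots -2 and 14. Take the larger (rising MC): Q* = 14.
Check: AVC at Q = 14 is ¥53 ≤ P, so revenue covers variable cost.
Profit = P·Q − TC = 333·14 − 891 = ¥3771.

Produce at Q = 14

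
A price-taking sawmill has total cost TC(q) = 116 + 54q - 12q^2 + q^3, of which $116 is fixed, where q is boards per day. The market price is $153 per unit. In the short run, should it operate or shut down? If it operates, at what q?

From TC, MC = TC'(q) = 54 - 24q + 3q^2 and AVC = VC/q = 54 - 12q + q^2.
AVC is minimized where dAVC/dq = -12 + 2q = 0, at q = 6; min AVC = 54 - 12·6 + 6^2 = $18.
P = $153 exceeds min AVC = $18, so the firm stays open.
P = MC gives -99 - 24q + 3q^2 = 0, with roots -3 and 11. Take the larger (rising MC): q* = 11.
Check: AVC at q = 11 is $43 ≤ P, so revenue covers variable cost.
Profit = P·q − TC = 153·11 − 589 = $1094.

Produce at q = 11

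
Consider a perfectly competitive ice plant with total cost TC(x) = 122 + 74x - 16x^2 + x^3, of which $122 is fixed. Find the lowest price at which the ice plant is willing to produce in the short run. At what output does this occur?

The shutdown price is the minimum of AVC. VC = 74x - 16x^2 + x^3, so AVC = 74 - 16x + x^2.
At the minimum of AVC, MC = AVC. MC = 74 - 32x + 3x^2; setting MC = AVC gives 2x^2 - 16x = 0, so x = 8. min AVC = 10.
The firm shuts down for any P below $10.

$10 per unit, at x = 8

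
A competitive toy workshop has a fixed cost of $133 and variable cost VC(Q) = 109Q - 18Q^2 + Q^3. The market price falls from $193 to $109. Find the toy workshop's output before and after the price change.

Output falls from 14 to 12

MC = 109 - 36Q + 3Q^2; the shutdown threshold is min AVC = $28 (at Q = 9).
With P = $193 above the shutdown price, P = MC gives Q = 14.
At P = $109 ≥ min AVC, set P = MC: Q = 12. The firm stays open but cuts output.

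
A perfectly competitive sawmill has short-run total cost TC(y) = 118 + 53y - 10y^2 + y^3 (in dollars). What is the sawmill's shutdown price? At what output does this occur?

The shutdown price is the minimum of AVC. VC = 53y - 10y^2 + y^3, so AVC = 53 - 10y + y^2.
At the minimum of AVC, MC = AVC. MC = 53 - 20y + 3y^2; setting MC = AVC gives 2y^2 - 10y = 0, so y = 5. min AVC = 28.
So the shutdown price is $28.

$28 per unit, at y = 5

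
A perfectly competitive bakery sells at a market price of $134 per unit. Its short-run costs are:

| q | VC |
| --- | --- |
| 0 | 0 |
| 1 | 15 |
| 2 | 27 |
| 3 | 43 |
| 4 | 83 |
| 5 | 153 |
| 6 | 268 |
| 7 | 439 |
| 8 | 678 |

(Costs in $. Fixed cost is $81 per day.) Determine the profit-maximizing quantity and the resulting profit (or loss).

q = 6; profit = $455

Compute π = P·q − TC at each output: q=0: -81; q=1: 38; q=2: 160; q=3: 278; q=4: 372; q=5: 436; q=6: 455; q=7: 418; q=8: 313.
Profit is maximized at q = 6. AVC there is 268/6 = $44.67 ≤ P, so producing beats shutting down (which would give -$81).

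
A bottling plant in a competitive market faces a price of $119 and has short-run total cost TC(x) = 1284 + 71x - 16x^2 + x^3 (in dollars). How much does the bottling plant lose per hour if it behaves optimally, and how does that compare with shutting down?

AVC = 71 - 16x + x^2; min AVC = $7 at x = 8. Since P = $119 ≥ min AVC, the firm produces.
MC = 71 - 32x + 3x^2. Setting P = MC and taking the root on the rising branch gives x* = 12.
TR = 119·12 = 1428. TC = 1284 + 276 = 1560. Profit = 1428 − 1560 = -$132.
That loss of $132 beats the $1284 the firm would lose by shutting down; producing recovers $1152 of fixed cost.

Profit = -$132 at x = 12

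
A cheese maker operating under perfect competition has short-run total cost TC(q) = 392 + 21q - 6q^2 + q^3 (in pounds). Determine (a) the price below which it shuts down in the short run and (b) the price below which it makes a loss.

Shutdown price = £12; break-even price = £84

Shutdown price = min AVC. AVC = 21 - 6q + q^2, with vertex at q = 3 and minimum £12.
ATC = 392/q + 21 - 6q + q^2. Setting dATC/dq = −392/q^2 − 6 + 2q = 0 gives q = 7 (since 2·7^3 − 6·7^2 = 392).
min ATC = 392/7 + 21 − 6·7 + 7^2 = £84. That is the break-even price.
Between these two prices the firm operates at a loss; above £84 it earns a profit.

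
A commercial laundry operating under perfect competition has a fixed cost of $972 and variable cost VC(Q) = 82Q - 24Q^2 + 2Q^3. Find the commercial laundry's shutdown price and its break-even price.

Shutdown price = min AVC. AVC = 82 - 24Q + 2Q^2, with vertex at Q = 6 and minimum $10.
ATC = 972/Q + 82 - 24Q + 2Q^2. Setting dATC/dQ = −972/Q^2 − 24 + 4Q = 0 gives Q = 9 (since 4·9^3 − 24·9^2 = 972).
min ATC = 972/9 + 82 − 24·9 + 2·9^2 = $136. That is the break-even price.
Between these two prices the firm operates at a loss; above $136 it earns a profit.

Shutdown price = $10; break-even price = $136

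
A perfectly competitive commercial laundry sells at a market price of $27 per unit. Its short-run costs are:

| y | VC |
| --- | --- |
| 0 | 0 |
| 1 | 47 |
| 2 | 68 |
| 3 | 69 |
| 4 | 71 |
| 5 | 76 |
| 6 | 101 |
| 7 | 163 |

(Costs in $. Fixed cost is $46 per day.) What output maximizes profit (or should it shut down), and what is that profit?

y = 6; profit = $15

Tabulate TR − TC: y=0: -46; y=1: -66; y=2: -60; y=3: -34; y=4: -9; y=5: 13; y=6: 15; y=7: -20.
Profit is maximized at y = 6. AVC there is 101/6 = $16.83 ≤ P, so producing beats shutting down (which would give -$46).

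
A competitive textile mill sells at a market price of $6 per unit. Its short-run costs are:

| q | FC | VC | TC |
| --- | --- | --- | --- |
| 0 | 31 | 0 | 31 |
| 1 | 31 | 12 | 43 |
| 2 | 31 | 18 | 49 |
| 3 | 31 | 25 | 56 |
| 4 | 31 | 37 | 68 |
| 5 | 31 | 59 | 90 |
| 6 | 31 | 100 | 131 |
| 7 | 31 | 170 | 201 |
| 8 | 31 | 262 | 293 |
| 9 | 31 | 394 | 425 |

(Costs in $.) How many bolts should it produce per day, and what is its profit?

q = 0 (shut down); profit = -$31

Tabulate TR − TC: q=0: -31; q=1: -37; q=2: -37; q=3: -38; q=4: -44; q=5: -60; q=6: -95; q=7: -159; q=8: -245; q=9: -371.
Profit is highest at q = 0. Equivalently, the lowest AVC in the table is 25/3 ≈ $8.33 at q = 3, and P = $6 falls below it — price never covers variable cost, so the firm shuts down and loses only its fixed cost.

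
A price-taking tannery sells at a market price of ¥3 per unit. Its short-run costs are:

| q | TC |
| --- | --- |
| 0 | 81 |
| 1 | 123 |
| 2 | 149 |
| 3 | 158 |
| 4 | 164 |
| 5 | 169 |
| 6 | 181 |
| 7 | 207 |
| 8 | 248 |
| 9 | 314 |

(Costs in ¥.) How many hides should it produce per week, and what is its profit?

Compute π = P·q − TC at each output: q=0: -81; q=1: -120; q=2: -143; q=3: -149; q=4: -152; q=5: -154; q=6: -163; q=7: -186; q=8: -224; q=9: -287.
Profit is highest at q = 0. Equivalently, the lowest AVC in the table is 100/6 ≈ ¥16.67 at q = 6, and P = ¥3 falls below it — price never covers variable cost, so the firm shuts down and loses only its fixed cost.

q = 0 (shut down); profit = -¥81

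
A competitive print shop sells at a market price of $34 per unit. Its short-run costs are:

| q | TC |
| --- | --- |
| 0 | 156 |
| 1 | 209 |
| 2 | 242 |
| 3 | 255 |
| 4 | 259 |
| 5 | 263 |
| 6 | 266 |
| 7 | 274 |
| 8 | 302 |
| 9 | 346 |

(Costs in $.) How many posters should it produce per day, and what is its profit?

q = 8; profit = -$30

Profit at each row (π = 34q − TC): q=0: -156; q=1: -175; q=2: -174; q=3: -153; q=4: -123; q=5: -93; q=6: -62; q=7: -36; q=8: -30; q=9: -40.
Profit is maximized at q = 8. AVC there is 146/8 = $18.25 ≤ P, so producing beats shutting down (which would give -$156).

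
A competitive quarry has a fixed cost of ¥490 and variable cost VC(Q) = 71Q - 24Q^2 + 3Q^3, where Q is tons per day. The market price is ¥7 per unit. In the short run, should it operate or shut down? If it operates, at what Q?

Variable cost is VC = 71Q - 24Q^2 + 3Q^3, so AVC = VC/Q = 71 - 24Q + 3Q^2 and MC = dTC/dQ = 71 - 48Q + 9Q^2.
AVC is minimized where dAVC/dQ = -24 + 6Q = 0, at Q = 4; min AVC = 71 - 24·4 + 3·4^2 = ¥23.
Since P = ¥7 < min AVC = ¥23, price fails to cover variable cost at any output.
The firm minimizes its loss by shutting down and losing only its fixed cost of ¥490.

Shut down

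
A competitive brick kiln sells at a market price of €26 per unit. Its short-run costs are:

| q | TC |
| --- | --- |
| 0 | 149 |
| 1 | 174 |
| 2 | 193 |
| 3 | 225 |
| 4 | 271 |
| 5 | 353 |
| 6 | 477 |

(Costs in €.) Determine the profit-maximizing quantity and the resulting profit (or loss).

Profit at each row (π = 26q − TC): q=0: -149; q=1: -148; q=2: -141; q=3: -147; q=4: -167; q=5: -223; q=6: -321.
Profit is maximized at q = 2. AVC there is 44/2 = €22 ≤ P, so producing beats shutting down (which would give -€149).

q = 2; profit = -€141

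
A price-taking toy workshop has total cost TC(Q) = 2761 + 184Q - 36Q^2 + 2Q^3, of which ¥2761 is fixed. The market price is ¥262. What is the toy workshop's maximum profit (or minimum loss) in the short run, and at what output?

Profit = -¥57 at Q = 13

AVC = 184 - 36Q + 2Q^2 has its minimum ¥22 at Q = 9; price ¥262 clears that bar, so the firm operates.
MC = 184 - 72Q + 6Q^2. Setting P = MC and taking the root on the rising branch gives Q* = 13.
TR = 262·13 = 3406. TC = 2761 + 702 = 3463. Profit = 3406 − 3463 = -¥57.
By producing, the firm covers all variable cost plus ¥2704 of fixed cost; shutting down would lose the full ¥2761.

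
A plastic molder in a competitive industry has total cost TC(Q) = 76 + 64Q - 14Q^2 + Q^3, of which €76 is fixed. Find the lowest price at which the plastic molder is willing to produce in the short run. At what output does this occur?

€15 per unit, at Q = 7

Short-run supply begins at min AVC. From VC = 64Q - 14Q^2 + Q^3, AVC = 64 - 14Q + Q^2.
dAVC/dQ = -14 + 2Q = 0 gives Q = 7. min AVC = 64 - 14·7 + 7^2 = 15.
The firm shuts down for any P below €15.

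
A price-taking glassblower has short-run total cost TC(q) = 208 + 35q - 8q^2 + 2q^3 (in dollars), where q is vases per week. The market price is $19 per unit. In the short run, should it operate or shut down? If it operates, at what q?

Strip out fixed cost: VC = 35q - 8q^2 + 2q^3. Then AVC = 35 - 8q + 2q^2 and MC = 35 - 16q + 6q^2.
AVC hits its minimum where MC = AVC, at q = 2, giving min AVC = 35 - 8·2 + 2·2^2 = $27.
Since P = $19 < min AVC = $27, price fails to cover variable cost at any output.
The firm minimizes its loss by shutting down and losing only its fixed cost of $208.

Shut down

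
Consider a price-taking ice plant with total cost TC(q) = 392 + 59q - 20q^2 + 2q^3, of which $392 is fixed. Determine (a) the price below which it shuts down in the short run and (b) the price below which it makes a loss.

Shutdown price = min AVC. AVC = 59 - 20q + 2q^2, with vertex at q = 5 and minimum $9.
ATC = 392/q + 59 - 20q + 2q^2. Setting dATC/dq = −392/q^2 − 20 + 4q = 0 gives q = 7 (since 4·7^3 − 20·7^2 = 392).
min ATC = 392/7 + 59 − 20·7 + 2·7^2 = $73. That is the break-even price.
Between these two prices the firm operates at a loss; above $73 it earns a profit.

Shutdown price = $9; break-even price = $73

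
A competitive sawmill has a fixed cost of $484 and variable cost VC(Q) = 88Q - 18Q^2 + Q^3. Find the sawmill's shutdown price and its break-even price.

Shutdown price = min AVC. AVC = 88 - 18Q + Q^2, with vertex at Q = 9 and minimum $7.
ATC = 484/Q + 88 - 18Q + Q^2. Setting dATC/dQ = −484/Q^2 − 18 + 2Q = 0 gives Q = 11 (since 2·11^3 − 18·11^2 = 484).
min ATC = 484/11 + 88 − 18·11 + 11^2 = $55. That is the break-even price.
Between these two prices the firm operates at a loss; above $55 it earns a profit.

Shutdown price = $7; break-even price = $55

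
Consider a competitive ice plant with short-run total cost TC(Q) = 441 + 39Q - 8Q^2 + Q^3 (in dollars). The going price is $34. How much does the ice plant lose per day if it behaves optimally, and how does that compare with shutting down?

AVC = 39 - 8Q + Q^2; min AVC = $23 at Q = 4. Since P = $34 ≥ min AVC, the firm produces.
With MC = 39 - 16Q + 3Q^2, P = MC on the upward-sloping part at Q* = 5.
TR = 34·5 = 170. TC = 441 + 120 = 561. Profit = 170 − 561 = -$391.
By producing, the firm covers all variable cost plus $50 of fixed cost; shutting down would lose the full $441.

Profit = -$391 at Q = 5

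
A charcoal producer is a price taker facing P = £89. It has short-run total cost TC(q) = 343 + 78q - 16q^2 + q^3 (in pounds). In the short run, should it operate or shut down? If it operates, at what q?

Produce at q = 11

From TC, MC = TC'(q) = 78 - 32q + 3q^2 and AVC = VC/q = 78 - 16q + q^2.
The AVC parabola has its vertex at q = 16/2 = 8, where AVC = 78 - 16·8 + 8^2 = £14.
P = £89 exceeds min AVC = £14, so the firm stays open.
P = MC gives -11 - 32q + 3q^2 = 0, with roots -1/3 and 11. Take the larger (rising MC): q* = 11.
Check: AVC at q = 11 is £23 ≤ P, so revenue covers variable cost.
Profit = P·q − TC = 89·11 − 596 = £383.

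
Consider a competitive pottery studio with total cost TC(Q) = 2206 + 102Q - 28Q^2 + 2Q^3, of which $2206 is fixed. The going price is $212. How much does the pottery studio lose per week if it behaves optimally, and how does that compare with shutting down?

Profit = -$270 at Q = 11

AVC = 102 - 28Q + 2Q^2 has its minimum $4 at Q = 7; price $212 clears that bar, so the firm operates.
With MC = 102 - 56Q + 6Q^2, P = MC on the upward-sloping part at Q* = 11.
TR = 212·11 = 2332. TC = 2206 + 396 = 2602. Profit = 2332 − 2602 = -$270.
That loss of $270 beats the $2206 the firm would lose by shutting down; producing recovers $1936 of fixed cost.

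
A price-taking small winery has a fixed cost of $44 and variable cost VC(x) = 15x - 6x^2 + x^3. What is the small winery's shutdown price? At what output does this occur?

$6 per unit, at x = 3

The firm shuts down when price falls below the minimum of average variable cost. AVC = VC/x = 15 - 6x + x^2.
dAVC/dx = -6 + 2x = 0 gives x = 3. min AVC = 15 - 6·3 + 3^2 = 6.
The firm shuts down for any P below $6.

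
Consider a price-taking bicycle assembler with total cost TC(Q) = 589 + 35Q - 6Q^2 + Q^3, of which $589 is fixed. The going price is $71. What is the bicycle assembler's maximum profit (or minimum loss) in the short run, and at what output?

Profit = -$373 at Q = 6

AVC = 35 - 6Q + Q^2; min AVC = $26 at Q = 3. Since P = $71 ≥ min AVC, the firm produces.
With MC = 35 - 12Q + 3Q^2, P = MC on the upward-sloping part at Q* = 6.
TR = 71·6 = 426. TC = 589 + 210 = 799. Profit = 426 − 799 = -$373.
By producing, the firm covers all variable cost plus $216 of fixed cost; shutting down would lose the full $589.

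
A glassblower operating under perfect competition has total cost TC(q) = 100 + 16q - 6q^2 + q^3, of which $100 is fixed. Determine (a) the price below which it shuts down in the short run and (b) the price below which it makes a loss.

Shutdown price = $7; break-even price = $31

Shutdown price = min AVC. AVC = 16 - 6q + q^2, with vertex at q = 3 and minimum $7.
ATC = 100/q + 16 - 6q + q^2. Setting dATC/dq = −100/q^2 − 6 + 2q = 0 gives q = 5 (since 2·5^3 − 6·5^2 = 100).
min ATC = 100/5 + 16 − 6·5 + 5^2 = $31. That is the break-even price.
Between these two prices the firm operates at a loss; above $31 it earns a profit.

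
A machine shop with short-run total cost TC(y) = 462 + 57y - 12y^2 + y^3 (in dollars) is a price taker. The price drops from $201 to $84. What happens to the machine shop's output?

MC = 57 - 24y + 3y^2; the shutdown threshold is min AVC = $21 (at y = 6).
With P = $201 above the shutdown price, P = MC gives y = 12.
At P = $84 ≥ min AVC, set P = MC: y = 9. The firm stays open but cuts output.

Output falls from 12 to 9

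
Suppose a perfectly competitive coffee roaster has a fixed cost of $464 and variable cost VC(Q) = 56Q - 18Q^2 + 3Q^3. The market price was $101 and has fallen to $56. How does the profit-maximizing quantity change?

Output falls from 5 to 4

AVC = 56 - 18Q + 3Q^2, minimized at Q = 3 where min AVC = $29. MC = 56 - 36Q + 9Q^2.
With P = $101 above the shutdown price, P = MC gives Q = 5.
At P = $56 ≥ min AVC, set P = MC: Q = 4. The firm stays open but cuts output.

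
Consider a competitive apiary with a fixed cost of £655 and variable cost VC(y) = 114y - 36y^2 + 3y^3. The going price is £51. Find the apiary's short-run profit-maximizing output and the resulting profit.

AVC = 114 - 36y + 3y^2; min AVC = £6 at y = 6. Since P = £51 ≥ min AVC, the firm produces.
MC = 114 - 72y + 9y^2. Setting P = MC and taking the root on the rising branch gives y* = 7.
TR = 51·7 = 357. TC = 655 + 63 = 718. Profit = 357 − 718 = -£361.
By producing, the firm covers all variable cost plus £294 of fixed cost; shutting down would lose the full £655.

Profit = -£361 at y = 7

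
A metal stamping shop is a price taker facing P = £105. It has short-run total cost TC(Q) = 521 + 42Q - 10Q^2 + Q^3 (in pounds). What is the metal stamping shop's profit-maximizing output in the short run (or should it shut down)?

Variable cost is VC = 42Q - 10Q^2 + Q^3, so AVC = VC/Q = 42 - 10Q + Q^2 and MC = dTC/dQ = 42 - 20Q + 3Q^2.
AVC hits its minimum where MC = AVC, at Q = 5, giving min AVC = 42 - 10·5 + 5^2 = £17.
Because £105 ≥ £17, revenue can cover variable cost; the firm operates.
Set P = MC: 105 = 42 - 20Q + 3Q^2 → -63 - 20Q + 3Q^2 = 0. The roots are Q = -7/3 and Q = 9; the profit-maximizing output is on the rising part of MC, so Q* = 9.
Check: AVC at Q = 9 is £33 ≤ P, so revenue covers variable cost.
Profit = P·Q − TC = 105·9 − 818 = £127.

Produce at Q = 9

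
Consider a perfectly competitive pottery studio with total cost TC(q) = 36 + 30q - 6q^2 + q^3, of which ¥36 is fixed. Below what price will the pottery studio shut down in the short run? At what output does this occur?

Short-run supply begins at min AVC. From VC = 30q - 6q^2 + q^3, AVC = 30 - 6q + q^2.
dAVC/dq = -6 + 2q = 0 gives q = 3. min AVC = 30 - 6·3 + 3^2 = 21.
So the shutdown price is ¥21.

¥21 per unit, at q = 3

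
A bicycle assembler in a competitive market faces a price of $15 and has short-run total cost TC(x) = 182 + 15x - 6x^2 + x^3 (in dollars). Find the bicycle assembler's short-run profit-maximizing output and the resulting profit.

Profit = -$150 at x = 4

AVC = 15 - 6x + x^2 has its minimum $6 at x = 3; price $15 clears that bar, so the firm operates.
MC = 15 - 12x + 3x^2. Setting P = MC and taking the root on the rising branch gives x* = 4.
TR = 15·4 = 60. TC = 182 + 28 = 210. Profit = 60 − 210 = -$150.
That loss of $150 beats the $182 the firm would lose by shutting down; producing recovers $32 of fixed cost.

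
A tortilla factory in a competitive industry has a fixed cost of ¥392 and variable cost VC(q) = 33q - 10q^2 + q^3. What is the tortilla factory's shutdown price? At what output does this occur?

The firm shuts down when price falls below the minimum of average variable cost. AVC = VC/q = 33 - 10q + q^2.
At the minimum of AVC, MC = AVC. MC = 33 - 20q + 3q^2; setting MC = AVC gives 2q^2 - 10q = 0, so q = 5. min AVC = 8.
So the shutdown price is ¥8.

¥8 per unit, at q = 5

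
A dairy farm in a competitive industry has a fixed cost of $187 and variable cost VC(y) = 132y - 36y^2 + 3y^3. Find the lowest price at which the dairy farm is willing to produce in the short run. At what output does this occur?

$24 per unit, at y = 6

The firm shuts down when price falls below the minimum of average variable cost. AVC = VC/y = 132 - 36y + 3y^2.
dAVC/dy = -36 + 6y = 0 gives y = 6. min AVC = 132 - 36·6 + 3·6^2 = 24.
For P < $24 the firm produces nothing.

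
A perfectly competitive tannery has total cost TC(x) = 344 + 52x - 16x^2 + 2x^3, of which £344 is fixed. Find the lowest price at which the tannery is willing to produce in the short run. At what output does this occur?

£20 per unit, at x = 4

The firm shuts down when price falls below the minimum of average variable cost. AVC = VC/x = 52 - 16x + 2x^2.
At the minimum of AVC, MC = AVC. MC = 52 - 32x + 6x^2; setting MC = AVC gives 4x^2 - 16x = 0, so x = 4. min AVC = 20.
For P < £20 the firm produces nothing.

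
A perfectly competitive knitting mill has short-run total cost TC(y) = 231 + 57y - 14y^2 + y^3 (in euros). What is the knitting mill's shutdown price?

The shutdown price is the minimum of AVC. VC = 57y - 14y^2 + y^3, so AVC = 57 - 14y + y^2.
dAVC/dy = -14 + 2y = 0 gives y = 7. min AVC = 57 - 14·7 + 7^2 = 8.
So the shutdown price is €8.

€8 per unit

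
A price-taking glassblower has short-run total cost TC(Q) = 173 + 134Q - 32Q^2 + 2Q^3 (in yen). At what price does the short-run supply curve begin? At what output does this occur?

Short-run supply begins at min AVC. From VC = 134Q - 32Q^2 + 2Q^3, AVC = 134 - 32Q + 2Q^2.
dAVC/dQ = -32 + 4Q = 0 gives Q = 8. min AVC = 134 - 32·8 + 2·8^2 = 6.
The firm shuts down for any P below ¥6.

¥6 per unit, at Q = 8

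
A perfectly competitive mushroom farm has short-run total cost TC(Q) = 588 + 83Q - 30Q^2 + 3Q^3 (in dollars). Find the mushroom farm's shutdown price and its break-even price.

Shutdown price = min AVC. AVC = 83 - 30Q + 3Q^2, with vertex at Q = 5 and minimum $8.
ATC = 588/Q + 83 - 30Q + 3Q^2. Setting dATC/dQ = −588/Q^2 − 30 + 6Q = 0 gives Q = 7 (since 6·7^3 − 30·7^2 = 588).
min ATC = 588/7 + 83 − 30·7 + 3·7^2 = $104. That is the break-even price.
For $8 ≤ P < $104 the firm produces at a loss; below $8 it shuts down.

Shutdown price = $8; break-even price = $104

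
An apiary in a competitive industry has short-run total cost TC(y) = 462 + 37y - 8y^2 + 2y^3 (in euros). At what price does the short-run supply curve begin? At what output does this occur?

€29 per unit, at y = 2

The firm shuts down when price falls below the minimum of average variable cost. AVC = VC/y = 37 - 8y + 2y^2.
dAVC/dy = -8 + 4y = 0 gives y = 2. min AVC = 37 - 8·2 + 2·2^2 = 29.
The firm shuts down for any P below €29.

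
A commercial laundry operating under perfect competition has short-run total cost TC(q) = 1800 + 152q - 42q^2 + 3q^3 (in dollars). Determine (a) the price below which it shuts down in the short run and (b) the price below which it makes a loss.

Shutdown price = $5; break-even price = $212

AVC = 152 - 42q + 3q^2; minimized at q = 7, giving min AVC = $5. That is the shutdown price.
ATC = 1800/q + 152 - 42q + 3q^2. Setting dATC/dq = −1800/q^2 − 42 + 6q = 0 gives q = 10 (since 6·10^3 − 42·10^2 = 1800).
min ATC = 1800/10 + 152 − 42·10 + 3·10^2 = $212. That is the break-even price.
For $5 ≤ P < $212 the firm produces at a loss; below $5 it shuts down.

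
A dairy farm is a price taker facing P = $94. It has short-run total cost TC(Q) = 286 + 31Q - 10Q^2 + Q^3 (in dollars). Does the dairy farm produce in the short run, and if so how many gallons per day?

Strip out fixed cost: VC = 31Q - 10Q^2 + Q^3. Then AVC = 31 - 10Q + Q^2 and MC = 31 - 20Q + 3Q^2.
AVC is minimized where dAVC/dQ = -10 + 2Q = 0, at Q = 5; min AVC = 31 - 10·5 + 5^2 = $6.
Since P = $94 ≥ min AVC = $6, price covers variable cost and the firm should produce.
P = MC gives -63 - 20Q + 3Q^2 = 0, with roots -7/3 and 9. Take the larger (rising MC): Q* = 9.
Check: AVC at Q = 9 is $22 ≤ P, so revenue covers variable cost.
Profit = P·Q − TC = 94·9 − 484 = $362.

Produce at Q = 9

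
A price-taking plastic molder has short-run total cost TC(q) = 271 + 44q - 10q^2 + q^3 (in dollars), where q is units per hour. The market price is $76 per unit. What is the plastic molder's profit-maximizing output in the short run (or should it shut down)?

Strip out fixed cost: VC = 44q - 10q^2 + q^3. Then AVC = 44 - 10q + q^2 and MC = 44 - 20q + 3q^2.
AVC is minimized where dAVC/dq = -10 + 2q = 0, at q = 5; min AVC = 44 - 10·5 + 5^2 = $19.
P = $76 exceeds min AVC = $19, so the firm stays open.
Set P = MC: 76 = 44 - 20q + 3q^2 → -32 - 20q + 3q^2 = 0. The roots are q = -4/3 and q = 8; the profit-maximizing output is on the rising part of MC, so q* = 8.
Check: AVC at q = 8 is $28 ≤ P, so revenue covers variable cost.
Profit = P·q − TC = 76·8 − 495 = $113.

Produce at q = 8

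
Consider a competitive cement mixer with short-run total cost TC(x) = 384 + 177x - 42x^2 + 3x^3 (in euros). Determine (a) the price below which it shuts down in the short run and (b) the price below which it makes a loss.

Shutdown price = min AVC. AVC = 177 - 42x + 3x^2, with vertex at x = 7 and minimum €30.
ATC = 384/x + 177 - 42x + 3x^2. Setting dATC/dx = −384/x^2 − 42 + 6x = 0 gives x = 8 (since 6·8^3 − 42·8^2 = 384).
min ATC = 384/8 + 177 − 42·8 + 3·8^2 = €81. That is the break-even price.
For €30 ≤ P < €81 the firm produces at a loss; below €30 it shuts down.

Shutdown price = €30; break-even price = €81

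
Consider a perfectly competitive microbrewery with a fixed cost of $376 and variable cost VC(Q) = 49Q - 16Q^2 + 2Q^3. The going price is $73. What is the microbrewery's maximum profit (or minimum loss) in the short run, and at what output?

Profit = -$88 at Q = 6

AVC = 49 - 16Q + 2Q^2; min AVC = $17 at Q = 4. Since P = $73 ≥ min AVC, the firm produces.
With MC = 49 - 32Q + 6Q^2, P = MC on the upward-sloping part at Q* = 6.
TR = 73·6 = 438. TC = 376 + 150 = 526. Profit = 438 − 526 = -$88.
That loss of $88 beats the $376 the firm would lose by shutting down; producing recovers $288 of fixed cost.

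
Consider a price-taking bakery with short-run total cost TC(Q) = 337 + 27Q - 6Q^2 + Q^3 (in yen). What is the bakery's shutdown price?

¥18 per unit

The shutdown price is the minimum of AVC. VC = 27Q - 6Q^2 + Q^3, so AVC = 27 - 6Q + Q^2.
At the minimum of AVC, MC = AVC. MC = 27 - 12Q + 3Q^2; setting MC = AVC gives 2Q^2 - 6Q = 0, so Q = 3. min AVC = 18.
The firm shuts down for any P below ¥18.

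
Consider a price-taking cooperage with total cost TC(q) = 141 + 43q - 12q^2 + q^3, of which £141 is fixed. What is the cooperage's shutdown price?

Short-run supply begins at min AVC. From VC = 43q - 12q^2 + q^3, AVC = 43 - 12q + q^2.
At the minimum of AVC, MC = AVC. MC = 43 - 24q + 3q^2; setting MC = AVC gives 2q^2 - 12q = 0, so q = 6. min AVC = 7.
So the shutdown price is £7.

£7 per unit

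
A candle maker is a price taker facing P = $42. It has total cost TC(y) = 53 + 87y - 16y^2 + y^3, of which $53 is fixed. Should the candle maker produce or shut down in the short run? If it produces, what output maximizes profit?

Produce at y = 9

Variable cost is VC = 87y - 16y^2 + y^3, so AVC = VC/y = 87 - 16y + y^2 and MC = dTC/dy = 87 - 32y + 3y^2.
AVC is minimized where dAVC/dy = -16 + 2y = 0, at y = 8; min AVC = 87 - 16·8 + 8^2 = $23.
Since P = $42 ≥ min AVC = $23, price covers variable cost and the firm should produce.
Solving P = MC: 45 - 32y + 3y^2 = 0 ⇒ y = 5/3 or 9. On the upward-sloping branch, y* = 9.
Check: AVC at y = 9 is $24 ≤ P, so revenue covers variable cost.
Profit = P·y − TC = 42·9 − 269 = $109.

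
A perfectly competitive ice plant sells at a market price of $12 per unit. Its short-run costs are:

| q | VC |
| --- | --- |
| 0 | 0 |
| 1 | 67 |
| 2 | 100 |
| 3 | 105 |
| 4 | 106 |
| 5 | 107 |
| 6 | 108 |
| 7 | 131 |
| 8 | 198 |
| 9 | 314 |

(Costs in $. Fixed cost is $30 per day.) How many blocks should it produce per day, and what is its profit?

q = 0 (shut down); profit = -$30

Tabulate TR − TC: q=0: -30; q=1: -85; q=2: -106; q=3: -99; q=4: -88; q=5: -77; q=6: -66; q=7: -77; q=8: -132; q=9: -236.
Profit is highest at q = 0. Equivalently, the lowest AVC in the table is 108/6 ≈ $18 at q = 6, and P = $12 falls below it — price never covers variable cost, so the firm shuts down and loses only its fixed cost.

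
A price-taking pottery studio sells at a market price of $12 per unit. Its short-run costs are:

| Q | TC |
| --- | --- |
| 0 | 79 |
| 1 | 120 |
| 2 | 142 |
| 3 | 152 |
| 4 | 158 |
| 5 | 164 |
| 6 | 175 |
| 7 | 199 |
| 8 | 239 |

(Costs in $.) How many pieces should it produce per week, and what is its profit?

Compute π = P·Q − TC at each output: Q=0: -79; Q=1: -108; Q=2: -118; Q=3: -116; Q=4: -110; Q=5: -104; Q=6: -103; Q=7: -115; Q=8: -143.
Profit is highest at Q = 0. Equivalently, the lowest AVC in the table is 96/6 ≈ $16 at Q = 6, and P = $12 falls below it — price never covers variable cost, so the firm shuts down and loses only its fixed cost.

Q = 0 (shut down); profit = -$79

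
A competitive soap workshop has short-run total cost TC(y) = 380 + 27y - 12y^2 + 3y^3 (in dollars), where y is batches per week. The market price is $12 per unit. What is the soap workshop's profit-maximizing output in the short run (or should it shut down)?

Shut down

From TC, MC = TC'(y) = 27 - 24y + 9y^2 and AVC = VC/y = 27 - 12y + 3y^2.
The AVC parabola has its vertex at y = 12/6 = 2, where AVC = 27 - 12·2 + 3·2^2 = $15.
Since P = $12 < min AVC = $15, price fails to cover variable cost at any output.
The firm minimizes its loss by shutting down and losing only its fixed cost of $380.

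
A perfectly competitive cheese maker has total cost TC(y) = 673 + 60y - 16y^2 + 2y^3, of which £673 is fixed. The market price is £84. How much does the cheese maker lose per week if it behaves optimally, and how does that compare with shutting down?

Profit = -£385 at y = 6

AVC = 60 - 16y + 2y^2; min AVC = £28 at y = 4. Since P = £84 ≥ min AVC, the firm produces.
With MC = 60 - 32y + 6y^2, P = MC on the upward-sloping part at y* = 6.
TR = 84·6 = 504. TC = 673 + 216 = 889. Profit = 504 − 889 = -£385.
By producing, the firm covers all variable cost plus £288 of fixed cost; shutting down would lose the full £673.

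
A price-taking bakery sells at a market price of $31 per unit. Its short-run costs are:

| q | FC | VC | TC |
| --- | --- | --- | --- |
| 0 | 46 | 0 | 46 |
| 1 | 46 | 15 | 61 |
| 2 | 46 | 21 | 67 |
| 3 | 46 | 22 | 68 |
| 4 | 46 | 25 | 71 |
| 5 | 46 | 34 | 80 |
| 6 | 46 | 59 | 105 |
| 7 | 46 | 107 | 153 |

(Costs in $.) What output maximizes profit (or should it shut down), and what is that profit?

Tabulate TR − TC: q=0: -46; q=1: -30; q=2: -5; q=3: 25; q=4: 53; q=5: 75; q=6: 81; q=7: 64.
Profit is maximized at q = 6. AVC there is 59/6 = $9.83 ≤ P, so producing beats shutting down (which would give -$46).

q = 6; profit = $81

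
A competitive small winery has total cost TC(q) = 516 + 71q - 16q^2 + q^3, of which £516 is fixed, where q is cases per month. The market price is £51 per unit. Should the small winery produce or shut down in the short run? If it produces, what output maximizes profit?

From TC, MC = TC'(q) = 71 - 32q + 3q^2 and AVC = VC/q = 71 - 16q + q^2.
The AVC parabola has its vertex at q = 16/2 = 8, where AVC = 71 - 16·8 + 8^2 = £7.
Because £51 ≥ £7, revenue can cover variable cost; the firm operates.
Set P = MC: 51 = 71 - 32q + 3q^2 → 20 - 32q + 3q^2 = 0. The roots are q = 2/3 and q = 10; the profit-maximizing output is on the rising part of MC, so q* = 10.
Check: AVC at q = 10 is £11 ≤ P, so revenue covers variable cost.
Profit = P·q − TC = 51·10 − 626 = -£116, a loss, but smaller than the £516 fixed cost the firm would lose by shutting down.

Produce at q = 10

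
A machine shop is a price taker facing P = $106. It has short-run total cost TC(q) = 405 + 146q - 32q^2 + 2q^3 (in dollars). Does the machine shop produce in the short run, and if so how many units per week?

Strip out fixed cost: VC = 146q - 32q^2 + 2q^3. Then AVC = 146 - 32q + 2q^2 and MC = 146 - 64q + 6q^2.
AVC hits its minimum where MC = AVC, at q = 8, giving min AVC = 146 - 32·8 + 2·8^2 = $18.
P = $106 exceeds min AVC = $18, so the firm stays open.
Set P = MC: 106 = 146 - 64q + 6q^2 → 40 - 64q + 6q^2 = 0. The roots are q = 2/3 and q = 10; the profit-maximizing output is on the rising part of MC, so q* = 10.
Check: AVC at q = 10 is $26 ≤ P, so revenue covers variable cost.
Profit = P·q − TC = 106·10 − 665 = $395.

Produce at q = 10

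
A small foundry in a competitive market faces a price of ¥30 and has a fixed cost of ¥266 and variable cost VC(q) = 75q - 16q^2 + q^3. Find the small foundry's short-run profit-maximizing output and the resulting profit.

AVC = 75 - 16q + q^2 has its minimum ¥11 at q = 8; price ¥30 clears that bar, so the firm operates.
With MC = 75 - 32q + 3q^2, P = MC on the upward-sloping part at q* = 9.
TR = 30·9 = 270. TC = 266 + 108 = 374. Profit = 270 − 374 = -¥104.
Shutting down would mean losing the fixed cost of ¥266, so operating at a loss of ¥104 is better by ¥162.

Profit = -¥104 at q = 9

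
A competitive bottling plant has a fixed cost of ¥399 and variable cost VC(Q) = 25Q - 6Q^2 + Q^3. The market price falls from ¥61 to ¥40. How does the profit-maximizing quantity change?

Output falls from 6 to 5

AVC = 25 - 6Q + Q^2, minimized at Q = 3 where min AVC = ¥16. MC = 25 - 12Q + 3Q^2.
With P = ¥61 above the shutdown price, P = MC gives Q = 6.
At P = ¥40 ≥ min AVC, set P = MC: Q = 5. The firm stays open but cuts output.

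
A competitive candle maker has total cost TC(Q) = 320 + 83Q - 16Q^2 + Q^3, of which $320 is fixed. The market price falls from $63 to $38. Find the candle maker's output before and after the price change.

AVC = 83 - 16Q + Q^2, minimized at Q = 8 where min AVC = $19. MC = 83 - 32Q + 3Q^2.
With P = $63 above the shutdown price, P = MC gives Q = 10.
At P = $38 ≥ min AVC, set P = MC: Q = 9. The firm stays open but cuts output.

Output falls from 10 to 9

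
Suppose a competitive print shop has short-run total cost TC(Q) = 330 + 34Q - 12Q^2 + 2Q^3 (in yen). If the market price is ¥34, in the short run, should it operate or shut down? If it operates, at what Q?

Variable cost is VC = 34Q - 12Q^2 + 2Q^3, so AVC = VC/Q = 34 - 12Q + 2Q^2 and MC = dTC/dQ = 34 - 24Q + 6Q^2.
AVC is minimized where dAVC/dQ = -12 + 4Q = 0, at Q = 3; min AVC = 34 - 12·3 + 2·3^2 = ¥16.
Since P = ¥34 ≥ min AVC = ¥16, price covers variable cost and the firm should produce.
Set P = MC: 34 = 34 - 24Q + 6Q^2 → -24Q + 6Q^2 = 0. The roots are Q = 0 and Q = 4; the profit-maximizing output is on the rising part of MC, so Q* = 4.
Check: AVC at Q = 4 is ¥18 ≤ P, so revenue covers variable cost.
Profit = P·Q − TC = 34·4 − 402 = -¥266, a loss, but smaller than the ¥330 fixed cost the firm would lose by shutting down.

Produce at Q = 4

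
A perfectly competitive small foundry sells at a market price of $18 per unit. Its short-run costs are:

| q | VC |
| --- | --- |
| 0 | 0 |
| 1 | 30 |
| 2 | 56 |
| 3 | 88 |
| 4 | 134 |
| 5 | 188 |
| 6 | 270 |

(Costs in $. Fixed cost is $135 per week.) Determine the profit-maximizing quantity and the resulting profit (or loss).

Tabulate TR − TC: q=0: -135; q=1: -147; q=2: -155; q=3: -169; q=4: -197; q=5: -233; q=6: -297.
Profit is highest at q = 0. Equivalently, the lowest AVC in the table is 56/2 ≈ $28 at q = 2, and P = $18 falls below it — price never covers variable cost, so the firm shuts down and loses only its fixed cost.

q = 0 (shut down); profit = -$135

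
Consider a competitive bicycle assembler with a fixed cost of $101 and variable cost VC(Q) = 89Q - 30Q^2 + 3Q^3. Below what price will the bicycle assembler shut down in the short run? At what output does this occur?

$14 per unit, at Q = 5

The firm shuts down when price falls below the minimum of average variable cost. AVC = VC/Q = 89 - 30Q + 3Q^2.
dAVC/dQ = -30 + 6Q = 0 gives Q = 5. min AVC = 89 - 30·5 + 3·5^2 = 14.
The firm shuts down for any P below $14.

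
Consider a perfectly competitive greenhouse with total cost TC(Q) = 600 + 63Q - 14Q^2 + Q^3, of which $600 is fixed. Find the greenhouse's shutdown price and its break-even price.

Shutdown price = $14; break-even price = $83

Shutdown price = min AVC. AVC = 63 - 14Q + Q^2, with vertex at Q = 7 and minimum $14.
ATC = 600/Q + 63 - 14Q + Q^2. Setting dATC/dQ = −600/Q^2 − 14 + 2Q = 0 gives Q = 10 (since 2·10^3 − 14·10^2 = 600).
min ATC = 600/10 + 63 − 14·10 + 10^2 = $83. That is the break-even price.
Between these two prices the firm operates at a loss; above $83 it earns a profit.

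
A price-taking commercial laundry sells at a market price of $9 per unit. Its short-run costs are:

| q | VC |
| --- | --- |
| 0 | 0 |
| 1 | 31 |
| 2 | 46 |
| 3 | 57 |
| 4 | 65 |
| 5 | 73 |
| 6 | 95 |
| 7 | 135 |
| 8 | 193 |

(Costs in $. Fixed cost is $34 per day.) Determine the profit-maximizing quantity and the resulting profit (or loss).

q = 0 (shut down); profit = -$34

Profit at each row (π = 9q − TC): q=0: -34; q=1: -56; q=2: -62; q=3: -64; q=4: -63; q=5: -62; q=6: -75; q=7: -106; q=8: -155.
Profit is highest at q = 0. Equivalently, the lowest AVC in the table is 73/5 ≈ $14.60 at q = 5, and P = $9 falls below it — price never covers variable cost, so the firm shuts down and loses only its fixed cost.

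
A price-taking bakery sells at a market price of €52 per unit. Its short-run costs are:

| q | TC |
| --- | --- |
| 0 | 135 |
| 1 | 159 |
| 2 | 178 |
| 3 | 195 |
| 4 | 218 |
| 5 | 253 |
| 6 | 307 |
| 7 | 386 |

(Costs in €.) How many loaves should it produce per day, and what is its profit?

q = 5; profit = €7

Tabulate TR − TC: q=0: -135; q=1: -107; q=2: -74; q=3: -39; q=4: -10; q=5: 7; q=6: 5; q=7: -22.
Profit is maximized at q = 5. AVC there is 118/5 = €23.60 ≤ P, so producing beats shutting down (which would give -€135).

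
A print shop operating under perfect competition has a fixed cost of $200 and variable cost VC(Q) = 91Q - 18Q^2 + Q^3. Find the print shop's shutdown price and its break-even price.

Shutdown price = min AVC. AVC = 91 - 18Q + Q^2, with vertex at Q = 9 and minimum $10.
ATC = 200/Q + 91 - 18Q + Q^2. Setting dATC/dQ = −200/Q^2 − 18 + 2Q = 0 gives Q = 10 (since 2·10^3 − 18·10^2 = 200).
min ATC = 200/10 + 91 − 18·10 + 10^2 = $31. That is the break-even price.
Between these two prices the firm operates at a loss; above $31 it earns a profit.

Shutdown price = $10; break-even price = $31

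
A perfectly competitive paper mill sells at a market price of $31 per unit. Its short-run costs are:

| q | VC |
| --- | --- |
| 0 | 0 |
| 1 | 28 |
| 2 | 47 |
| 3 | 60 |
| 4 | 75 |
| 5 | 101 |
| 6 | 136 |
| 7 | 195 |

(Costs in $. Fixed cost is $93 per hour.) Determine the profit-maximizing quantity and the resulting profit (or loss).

q = 5; profit = -$39

Profit at each row (π = 31q − TC): q=0: -93; q=1: -90; q=2: -78; q=3: -60; q=4: -44; q=5: -39; q=6: -43; q=7: -71.
Profit is maximized at q = 5. AVC there is 101/5 = $20.20 ≤ P, so producing beats shutting down (which would give -$93).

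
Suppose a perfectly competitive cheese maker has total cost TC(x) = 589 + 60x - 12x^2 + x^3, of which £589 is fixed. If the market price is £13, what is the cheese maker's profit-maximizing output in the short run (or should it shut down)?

From TC, MC = TC'(x) = 60 - 24x + 3x^2 and AVC = VC/x = 60 - 12x + x^2.
The AVC parabola has its vertex at x = 12/2 = 6, where AVC = 60 - 12·6 + 6^2 = £24.
Since P = £13 < min AVC = £24, price fails to cover variable cost at any output.
Best response: produce nothing and absorb the £589 fixed cost.

Shut down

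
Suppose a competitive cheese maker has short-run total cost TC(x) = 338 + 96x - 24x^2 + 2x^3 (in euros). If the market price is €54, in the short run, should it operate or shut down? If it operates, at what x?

From TC, MC = TC'(x) = 96 - 48x + 6x^2 and AVC = VC/x = 96 - 24x + 2x^2.
AVC hits its minimum where MC = AVC, at x = 6, giving min AVC = 96 - 24·6 + 2·6^2 = €24.
P = €54 exceeds min AVC = €24, so the firm stays open.
Solving P = MC: 42 - 48x + 6x^2 = 0 ⇒ x = 1 or 7. On the upward-sloping branch, x* = 7.
Check: AVC at x = 7 is €26 ≤ P, so revenue covers variable cost.
Profit = P·x − TC = 54·7 − 520 = -€142, a loss, but smaller than the €338 fixed cost the firm would lose by shutting down.

Produce at x = 7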